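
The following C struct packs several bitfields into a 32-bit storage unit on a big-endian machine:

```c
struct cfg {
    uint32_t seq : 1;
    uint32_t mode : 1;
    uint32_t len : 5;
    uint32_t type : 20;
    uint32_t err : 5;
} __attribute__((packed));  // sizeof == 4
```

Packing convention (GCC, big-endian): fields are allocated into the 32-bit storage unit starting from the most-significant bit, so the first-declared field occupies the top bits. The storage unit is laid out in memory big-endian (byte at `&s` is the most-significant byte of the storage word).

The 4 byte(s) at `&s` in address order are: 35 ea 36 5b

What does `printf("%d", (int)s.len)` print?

[0]=0x35 [1]=0xea [2]=0x36 [3]=0x5b (big-endian) → word 0x35ea365b
seq [31+:1] = (word>>31) & 0x1 = 0
mode [30+:1] = (word>>30) & 0x1 = 0
len [25+:5] = (word>>25) & 0x1f = 26  ←
type [5+:20] = (word>>5) & 0xfffff = 1003954
err [0+:5] = (word>>0) & 0x1f = 27

26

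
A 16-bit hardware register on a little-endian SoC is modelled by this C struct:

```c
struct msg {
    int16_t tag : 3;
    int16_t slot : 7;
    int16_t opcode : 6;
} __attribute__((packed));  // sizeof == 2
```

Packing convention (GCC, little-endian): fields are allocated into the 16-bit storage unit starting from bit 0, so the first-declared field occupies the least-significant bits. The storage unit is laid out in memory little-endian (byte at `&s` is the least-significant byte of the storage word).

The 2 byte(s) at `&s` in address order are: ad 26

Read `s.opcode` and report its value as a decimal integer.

9

[0]=0xad [1]=0x26 (little-endian) → word 0x26ad
tag:3 @ bit 0 → (0x26ad>>0)&0x7 = 0x5
slot:7 @ bit 3 → (0x26ad>>3)&0x7f = 0x55
opcode:6 @ bit 10 → (0x26ad>>10)&0x3f = 0x9  ←
opcode signed 6b, MSB=0: value = 9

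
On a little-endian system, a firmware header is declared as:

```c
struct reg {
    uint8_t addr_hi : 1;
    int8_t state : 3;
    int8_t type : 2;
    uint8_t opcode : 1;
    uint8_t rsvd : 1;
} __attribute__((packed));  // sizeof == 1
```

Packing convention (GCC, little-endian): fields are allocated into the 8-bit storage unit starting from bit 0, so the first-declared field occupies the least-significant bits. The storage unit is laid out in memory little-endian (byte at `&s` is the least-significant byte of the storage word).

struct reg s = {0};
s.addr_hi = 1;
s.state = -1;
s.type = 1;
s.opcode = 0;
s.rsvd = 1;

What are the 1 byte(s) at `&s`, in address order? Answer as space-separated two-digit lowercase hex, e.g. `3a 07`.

[0+:1] addr_hi=1 & 0x1 = 0x1; word=0x01
[1+:3] state=-1 & 0x7 = 0x7; word=0x0f
[4+:2] type=1 & 0x3 = 0x1; word=0x1f
[6+:1] opcode=0 & 0x1 = 0x0; word=0x1f
[7+:1] rsvd=1 & 0x1 = 0x1; word=0x9f
word = 0x9f → little-endian bytes:
  [0]=0x9f

9f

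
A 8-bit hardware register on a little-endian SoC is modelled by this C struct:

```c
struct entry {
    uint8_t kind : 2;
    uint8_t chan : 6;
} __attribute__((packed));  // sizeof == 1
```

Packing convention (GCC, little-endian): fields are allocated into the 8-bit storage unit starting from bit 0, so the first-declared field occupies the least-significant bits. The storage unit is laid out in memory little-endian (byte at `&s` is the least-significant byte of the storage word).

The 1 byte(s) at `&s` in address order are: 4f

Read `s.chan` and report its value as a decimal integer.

[0]=0x4f (little-endian) → word 0x4f
kind:2 @ bit 0 → (0x4f>>0)&0x3 = 0x3
chan:6 @ bit 2 → (0x4f>>2)&0x3f = 0x13  ←

19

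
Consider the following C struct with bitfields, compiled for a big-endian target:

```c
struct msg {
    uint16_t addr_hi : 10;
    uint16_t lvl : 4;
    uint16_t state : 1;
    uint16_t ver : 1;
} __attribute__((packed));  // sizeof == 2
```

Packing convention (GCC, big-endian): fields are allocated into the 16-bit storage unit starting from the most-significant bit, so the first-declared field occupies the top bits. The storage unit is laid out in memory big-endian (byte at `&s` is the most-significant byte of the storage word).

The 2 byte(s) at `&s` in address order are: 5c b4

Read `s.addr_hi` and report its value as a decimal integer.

[0]=0x5c [1]=0xb4 (big-endian) → word 0x5cb4
addr_hi:10 @ bit 6 → (0x5cb4>>6)&0x3ff = 0x172  ←
lvl:4 @ bit 2 → (0x5cb4>>2)&0xf = 0xd
state:1 @ bit 1 → (0x5cb4>>1)&0x1 = 0x0
ver:1 @ bit 0 → (0x5cb4>>0)&0x1 = 0x0

370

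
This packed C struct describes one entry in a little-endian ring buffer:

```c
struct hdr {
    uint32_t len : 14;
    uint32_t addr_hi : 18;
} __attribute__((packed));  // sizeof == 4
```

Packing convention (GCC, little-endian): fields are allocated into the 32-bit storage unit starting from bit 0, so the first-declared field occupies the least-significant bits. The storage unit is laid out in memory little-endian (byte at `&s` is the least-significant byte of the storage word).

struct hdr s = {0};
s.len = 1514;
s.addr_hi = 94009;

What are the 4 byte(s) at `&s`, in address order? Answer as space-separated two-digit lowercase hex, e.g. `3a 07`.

ea 45 ce 5b

len (14b) val=1514 bits=0x5ea at bit 0: 0x000005ea
addr_hi (18b) val=94009 bits=0x16f39 at bit 14: 0x5bce45ea
word = 0x5bce45ea → little-endian bytes:
  [0]=0xea  [1]=0x45  [2]=0xce  [3]=0x5b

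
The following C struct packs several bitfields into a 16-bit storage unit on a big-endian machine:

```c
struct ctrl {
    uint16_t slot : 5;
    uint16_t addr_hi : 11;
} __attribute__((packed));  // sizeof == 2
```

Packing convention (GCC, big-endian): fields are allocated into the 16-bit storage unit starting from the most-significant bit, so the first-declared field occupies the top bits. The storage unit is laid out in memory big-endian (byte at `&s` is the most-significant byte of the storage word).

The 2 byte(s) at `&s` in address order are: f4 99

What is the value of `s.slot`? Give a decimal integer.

30

[0]=0xf4 [1]=0x99 (big-endian) → word 0xf499
slot:5 @ bit 11 → (0xf499>>11)&0x1f = 0x1e  ←
addr_hi:11 @ bit 0 → (0xf499>>0)&0x7ff = 0x499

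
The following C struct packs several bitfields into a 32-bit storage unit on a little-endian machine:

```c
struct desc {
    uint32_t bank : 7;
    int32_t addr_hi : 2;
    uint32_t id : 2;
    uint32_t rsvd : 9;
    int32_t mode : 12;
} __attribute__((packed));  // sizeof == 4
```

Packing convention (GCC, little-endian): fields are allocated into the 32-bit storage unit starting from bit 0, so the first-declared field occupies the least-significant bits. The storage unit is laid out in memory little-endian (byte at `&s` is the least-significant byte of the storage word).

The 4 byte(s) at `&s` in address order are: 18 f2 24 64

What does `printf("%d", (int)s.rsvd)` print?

[0]=0x18 [1]=0xf2 [2]=0x24 [3]=0x64 (little-endian) → word 0x6424f218
bank:7 @ bit 0 → (0x6424f218>>0)&0x7f = 0x18
addr_hi:2 @ bit 7 → (0x6424f218>>7)&0x3 = 0x0
id:2 @ bit 9 → (0x6424f218>>9)&0x3 = 0x1
rsvd:9 @ bit 11 → (0x6424f218>>11)&0x1ff = 0x9e  ←
mode:12 @ bit 20 → (0x6424f218>>20)&0xfff = 0x642

158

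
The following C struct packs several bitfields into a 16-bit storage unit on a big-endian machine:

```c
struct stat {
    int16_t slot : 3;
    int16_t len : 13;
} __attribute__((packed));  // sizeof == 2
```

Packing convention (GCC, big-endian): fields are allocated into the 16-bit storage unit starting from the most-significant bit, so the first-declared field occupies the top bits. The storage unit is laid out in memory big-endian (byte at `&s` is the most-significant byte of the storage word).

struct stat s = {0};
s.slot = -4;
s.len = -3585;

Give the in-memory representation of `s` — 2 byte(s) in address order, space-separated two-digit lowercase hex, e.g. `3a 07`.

91 ff

[13+:3] slot=-4 & 0x7 = 0x4; word=0x8000
[0+:13] len=-3585 & 0x1fff = 0x11ff; word=0x91ff
word = 0x91ff → big-endian bytes:
  [0]=0x91  [1]=0xff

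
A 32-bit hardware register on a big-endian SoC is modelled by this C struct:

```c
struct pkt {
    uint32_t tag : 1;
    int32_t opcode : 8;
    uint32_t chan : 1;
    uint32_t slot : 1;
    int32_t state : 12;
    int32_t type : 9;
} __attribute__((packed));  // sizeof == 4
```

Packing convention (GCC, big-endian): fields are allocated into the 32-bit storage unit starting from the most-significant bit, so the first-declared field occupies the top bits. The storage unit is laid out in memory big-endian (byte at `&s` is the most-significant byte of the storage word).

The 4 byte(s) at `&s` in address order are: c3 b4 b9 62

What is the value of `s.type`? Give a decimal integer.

[0]=0xc3 [1]=0xb4 [2]=0xb9 [3]=0x62 (big-endian) → word 0xc3b4b962
tag [31+:1] = (word>>31) & 0x1 = 1
opcode [23+:8] = (word>>23) & 0xff = 135
chan [22+:1] = (word>>22) & 0x1 = 0
slot [21+:1] = (word>>21) & 0x1 = 1
state [9+:12] = (word>>9) & 0xfff = 2652
type [0+:9] = (word>>0) & 0x1ff = 354  ←
type signed 9b, MSB=1: 354 - 512 = -158

-158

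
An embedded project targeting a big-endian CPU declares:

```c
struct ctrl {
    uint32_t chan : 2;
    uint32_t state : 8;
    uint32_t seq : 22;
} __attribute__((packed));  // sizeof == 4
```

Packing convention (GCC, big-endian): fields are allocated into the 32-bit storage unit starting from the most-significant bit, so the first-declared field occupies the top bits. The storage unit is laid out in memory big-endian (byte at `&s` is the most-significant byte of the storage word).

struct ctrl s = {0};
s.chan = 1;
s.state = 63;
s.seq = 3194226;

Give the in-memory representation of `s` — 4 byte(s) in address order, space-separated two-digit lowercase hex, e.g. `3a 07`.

4f f0 bd 72

[30+:2] chan=1 & 0x3 = 0x1; word=0x40000000
[22+:8] state=63 & 0xff = 0x3f; word=0x4fc00000
[0+:22] seq=3194226 & 0x3fffff = 0x30bd72; word=0x4ff0bd72
word = 0x4ff0bd72 → big-endian bytes:
  [0]=0x4f  [1]=0xf0  [2]=0xbd  [3]=0x72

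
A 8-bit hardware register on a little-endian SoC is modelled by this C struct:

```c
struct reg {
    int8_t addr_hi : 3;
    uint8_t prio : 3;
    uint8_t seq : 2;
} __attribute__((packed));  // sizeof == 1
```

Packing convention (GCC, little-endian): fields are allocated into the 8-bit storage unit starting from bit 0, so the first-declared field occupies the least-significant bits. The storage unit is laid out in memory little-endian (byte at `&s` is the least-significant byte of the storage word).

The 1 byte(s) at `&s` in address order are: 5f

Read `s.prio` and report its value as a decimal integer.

[0]=0x5f (little-endian) → word 0x5f
addr_hi [0+:3] = (word>>0) & 0x7 = 7
prio [3+:3] = (word>>3) & 0x7 = 3  ←
seq [6+:2] = (word>>6) & 0x3 = 1

3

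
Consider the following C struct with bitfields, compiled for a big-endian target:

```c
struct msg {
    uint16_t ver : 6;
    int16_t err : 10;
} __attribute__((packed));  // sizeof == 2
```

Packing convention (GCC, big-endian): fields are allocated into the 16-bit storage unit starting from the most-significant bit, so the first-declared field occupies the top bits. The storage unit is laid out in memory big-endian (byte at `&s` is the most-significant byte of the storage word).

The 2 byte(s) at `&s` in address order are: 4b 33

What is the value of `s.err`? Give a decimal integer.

[0]=0x4b [1]=0x33 (big-endian) → word 0x4b33
ver:6 @ bit 10 → (0x4b33>>10)&0x3f = 0x12
err:10 @ bit 0 → (0x4b33>>0)&0x3ff = 0x333  ←
err signed 10b, MSB=1: 819 - 1024 = -205

-205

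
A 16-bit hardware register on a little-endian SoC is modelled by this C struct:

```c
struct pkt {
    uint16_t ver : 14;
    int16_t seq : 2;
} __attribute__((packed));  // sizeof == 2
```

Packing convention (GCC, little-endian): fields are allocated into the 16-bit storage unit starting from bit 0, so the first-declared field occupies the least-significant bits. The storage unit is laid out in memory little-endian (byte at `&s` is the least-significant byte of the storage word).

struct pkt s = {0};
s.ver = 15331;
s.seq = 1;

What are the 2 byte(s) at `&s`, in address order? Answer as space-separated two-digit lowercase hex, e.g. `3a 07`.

e3 7b

ver (14b) val=15331 bits=0x3be3 at bit 0: 0x3be3
seq (2b) val=1 bits=0x1 at bit 14: 0x7be3
word = 0x7be3 → little-endian bytes:
  [0]=0xe3  [1]=0x7b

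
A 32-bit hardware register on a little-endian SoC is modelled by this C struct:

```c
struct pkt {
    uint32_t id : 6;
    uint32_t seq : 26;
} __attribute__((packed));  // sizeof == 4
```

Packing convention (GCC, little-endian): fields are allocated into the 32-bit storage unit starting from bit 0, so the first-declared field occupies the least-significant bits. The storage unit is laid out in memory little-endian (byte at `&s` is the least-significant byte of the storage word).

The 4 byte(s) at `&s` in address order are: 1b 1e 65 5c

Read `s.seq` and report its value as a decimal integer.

[0]=0x1b [1]=0x1e [2]=0x65 [3]=0x5c (little-endian) → word 0x5c651e1b
id [0+:6] = (word>>0) & 0x3f = 27
seq [6+:26] = (word>>6) & 0x3ffffff = 24220792  ←

24220792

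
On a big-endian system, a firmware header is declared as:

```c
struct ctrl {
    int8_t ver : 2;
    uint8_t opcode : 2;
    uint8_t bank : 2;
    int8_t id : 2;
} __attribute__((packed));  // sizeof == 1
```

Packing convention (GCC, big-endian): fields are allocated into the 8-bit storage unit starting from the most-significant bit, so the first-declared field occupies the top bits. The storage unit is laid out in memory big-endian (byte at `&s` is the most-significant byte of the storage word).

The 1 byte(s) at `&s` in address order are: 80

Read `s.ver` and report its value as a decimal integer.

[0]=0x80 (big-endian) → word 0x80
ver [6+:2] = (word>>6) & 0x3 = 2  ←
opcode [4+:2] = (word>>4) & 0x3 = 0
bank [2+:2] = (word>>2) & 0x3 = 0
id [0+:2] = (word>>0) & 0x3 = 0
ver signed 2b, MSB=1: 2 - 4 = -2

-2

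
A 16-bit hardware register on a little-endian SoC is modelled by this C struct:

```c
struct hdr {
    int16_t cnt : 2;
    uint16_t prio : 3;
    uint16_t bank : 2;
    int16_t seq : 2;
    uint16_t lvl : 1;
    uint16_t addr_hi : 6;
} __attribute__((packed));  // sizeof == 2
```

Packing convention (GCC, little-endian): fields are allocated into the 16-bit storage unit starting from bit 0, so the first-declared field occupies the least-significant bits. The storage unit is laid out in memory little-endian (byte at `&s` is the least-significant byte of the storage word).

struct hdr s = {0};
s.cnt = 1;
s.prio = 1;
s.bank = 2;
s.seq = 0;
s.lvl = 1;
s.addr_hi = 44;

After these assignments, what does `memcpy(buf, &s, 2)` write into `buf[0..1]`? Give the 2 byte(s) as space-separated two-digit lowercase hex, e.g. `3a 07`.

cnt:2 = 1 → 0x1 << 0 → word 0x0001
prio:3 = 1 → 0x1 << 2 → word 0x0005
bank:2 = 2 → 0x2 << 5 → word 0x0045
seq:2 = 0 → 0x0 << 7 → word 0x0045
lvl:1 = 1 → 0x1 << 9 → word 0x0245
addr_hi:6 = 44 → 0x2c << 10 → word 0xb245
word = 0xb245 → little-endian bytes:
  [0]=0x45  [1]=0xb2

45 b2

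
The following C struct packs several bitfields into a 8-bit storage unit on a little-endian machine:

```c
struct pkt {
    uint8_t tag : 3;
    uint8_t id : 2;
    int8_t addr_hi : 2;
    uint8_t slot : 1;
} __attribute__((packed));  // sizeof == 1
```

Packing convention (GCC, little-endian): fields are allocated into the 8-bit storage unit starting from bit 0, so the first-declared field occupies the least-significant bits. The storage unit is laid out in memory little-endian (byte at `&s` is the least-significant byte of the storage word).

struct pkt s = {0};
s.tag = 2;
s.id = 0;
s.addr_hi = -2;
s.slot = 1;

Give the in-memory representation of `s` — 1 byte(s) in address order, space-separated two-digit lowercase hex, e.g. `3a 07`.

c2

tag (3b) val=2 bits=0x2 at bit 0: 0x02
id (2b) val=0 bits=0x0 at bit 3: 0x02
addr_hi (2b) val=-2 bits=0x2 at bit 5: 0x42
slot (1b) val=1 bits=0x1 at bit 7: 0xc2
word = 0xc2 → little-endian bytes:
  [0]=0xc2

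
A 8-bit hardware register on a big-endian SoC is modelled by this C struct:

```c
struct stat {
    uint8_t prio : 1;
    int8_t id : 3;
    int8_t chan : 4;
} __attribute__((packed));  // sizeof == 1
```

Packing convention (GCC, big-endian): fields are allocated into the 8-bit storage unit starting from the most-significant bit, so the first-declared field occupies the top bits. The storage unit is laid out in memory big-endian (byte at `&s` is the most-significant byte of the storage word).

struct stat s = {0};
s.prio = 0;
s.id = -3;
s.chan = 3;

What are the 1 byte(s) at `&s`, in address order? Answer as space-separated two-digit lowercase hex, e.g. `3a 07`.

prio (1b) val=0 bits=0x0 at bit 7: 0x00
id (3b) val=-3 bits=0x5 at bit 4: 0x50
chan (4b) val=3 bits=0x3 at bit 0: 0x53
word = 0x53 → big-endian bytes:
  [0]=0x53

53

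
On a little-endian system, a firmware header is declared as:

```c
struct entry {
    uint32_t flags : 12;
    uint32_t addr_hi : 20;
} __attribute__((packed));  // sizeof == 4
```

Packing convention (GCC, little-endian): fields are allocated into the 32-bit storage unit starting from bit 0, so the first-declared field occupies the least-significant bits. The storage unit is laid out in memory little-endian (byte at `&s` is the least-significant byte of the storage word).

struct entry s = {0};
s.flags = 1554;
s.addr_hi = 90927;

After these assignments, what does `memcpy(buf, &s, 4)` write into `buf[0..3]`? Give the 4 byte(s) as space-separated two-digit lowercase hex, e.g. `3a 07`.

flags (12b) val=1554 bits=0x612 at bit 0: 0x00000612
addr_hi (20b) val=90927 bits=0x1632f at bit 12: 0x1632f612
word = 0x1632f612 → little-endian bytes:
  [0]=0x12  [1]=0xf6  [2]=0x32  [3]=0x16

12 f6 32 16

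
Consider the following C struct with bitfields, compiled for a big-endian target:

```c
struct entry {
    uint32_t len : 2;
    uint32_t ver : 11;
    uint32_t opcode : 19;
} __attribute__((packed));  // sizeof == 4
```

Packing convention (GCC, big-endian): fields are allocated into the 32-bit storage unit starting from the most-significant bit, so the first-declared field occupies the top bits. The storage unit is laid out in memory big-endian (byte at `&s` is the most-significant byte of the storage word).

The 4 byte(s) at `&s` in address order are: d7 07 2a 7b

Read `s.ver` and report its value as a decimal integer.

736

[0]=0xd7 [1]=0x07 [2]=0x2a [3]=0x7b (big-endian) → word 0xd7072a7b
len [30+:2] = (word>>30) & 0x3 = 3
ver [19+:11] = (word>>19) & 0x7ff = 736  ←
opcode [0+:19] = (word>>0) & 0x7ffff = 469627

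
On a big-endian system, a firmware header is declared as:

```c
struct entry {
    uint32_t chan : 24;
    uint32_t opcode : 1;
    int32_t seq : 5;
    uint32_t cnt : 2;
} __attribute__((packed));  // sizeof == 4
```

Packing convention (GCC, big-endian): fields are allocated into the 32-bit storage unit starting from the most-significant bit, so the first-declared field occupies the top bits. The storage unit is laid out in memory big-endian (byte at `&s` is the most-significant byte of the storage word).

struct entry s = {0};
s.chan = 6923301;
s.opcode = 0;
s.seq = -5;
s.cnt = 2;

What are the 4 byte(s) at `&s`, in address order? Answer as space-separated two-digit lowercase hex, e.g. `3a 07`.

69 a4 25 6e

chan (24b) val=6923301 bits=0x69a425 at bit 8: 0x69a42500
opcode (1b) val=0 bits=0x0 at bit 7: 0x69a42500
seq (5b) val=-5 bits=0x1b at bit 2: 0x69a4256c
cnt (2b) val=2 bits=0x2 at bit 0: 0x69a4256e
word = 0x69a4256e → big-endian bytes:
  [0]=0x69  [1]=0xa4  [2]=0x25  [3]=0x6e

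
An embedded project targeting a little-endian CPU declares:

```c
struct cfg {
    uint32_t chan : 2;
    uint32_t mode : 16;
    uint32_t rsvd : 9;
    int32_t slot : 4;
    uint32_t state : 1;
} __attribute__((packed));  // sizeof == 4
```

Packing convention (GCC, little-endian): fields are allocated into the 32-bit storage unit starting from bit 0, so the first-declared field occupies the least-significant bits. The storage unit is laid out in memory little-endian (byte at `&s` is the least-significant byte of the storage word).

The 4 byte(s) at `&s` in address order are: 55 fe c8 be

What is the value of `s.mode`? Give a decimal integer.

16277

[0]=0x55 [1]=0xfe [2]=0xc8 [3]=0xbe (little-endian) → word 0xbec8fe55
chan:2 @ bit 0 → (0xbec8fe55>>0)&0x3 = 0x1
mode:16 @ bit 2 → (0xbec8fe55>>2)&0xffff = 0x3f95  ←
rsvd:9 @ bit 18 → (0xbec8fe55>>18)&0x1ff = 0x1b2
slot:4 @ bit 27 → (0xbec8fe55>>27)&0xf = 0x7
state:1 @ bit 31 → (0xbec8fe55>>31)&0x1 = 0x1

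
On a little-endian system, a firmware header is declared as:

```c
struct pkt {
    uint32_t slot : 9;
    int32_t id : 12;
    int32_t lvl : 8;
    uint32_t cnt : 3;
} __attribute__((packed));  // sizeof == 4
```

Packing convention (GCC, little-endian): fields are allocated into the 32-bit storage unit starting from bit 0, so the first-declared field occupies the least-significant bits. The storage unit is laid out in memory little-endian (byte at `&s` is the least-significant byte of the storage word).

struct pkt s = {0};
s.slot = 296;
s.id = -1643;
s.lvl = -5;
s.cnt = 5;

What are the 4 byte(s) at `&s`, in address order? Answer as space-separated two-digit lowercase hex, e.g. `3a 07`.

slot:9 = 296 → 0x128 << 0 → word 0x00000128
id:12 = -1643 → 0x995 << 9 → word 0x00132b28
lvl:8 = -5 → 0xfb << 21 → word 0x1f732b28
cnt:3 = 5 → 0x5 << 29 → word 0xbf732b28
word = 0xbf732b28 → little-endian bytes:
  [0]=0x28  [1]=0x2b  [2]=0x73  [3]=0xbf

28 2b 73 bf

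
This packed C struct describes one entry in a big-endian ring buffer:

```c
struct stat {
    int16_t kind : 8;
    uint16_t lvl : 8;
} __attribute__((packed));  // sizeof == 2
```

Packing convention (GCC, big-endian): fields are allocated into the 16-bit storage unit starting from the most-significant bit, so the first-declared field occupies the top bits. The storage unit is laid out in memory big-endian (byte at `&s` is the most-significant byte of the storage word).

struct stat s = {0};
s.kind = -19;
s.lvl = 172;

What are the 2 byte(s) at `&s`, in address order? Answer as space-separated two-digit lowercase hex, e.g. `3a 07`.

kind:8 = -19 → 0xed << 8 → word 0xed00
lvl:8 = 172 → 0xac << 0 → word 0xedac
word = 0xedac → big-endian bytes:
  [0]=0xed  [1]=0xac

ed ac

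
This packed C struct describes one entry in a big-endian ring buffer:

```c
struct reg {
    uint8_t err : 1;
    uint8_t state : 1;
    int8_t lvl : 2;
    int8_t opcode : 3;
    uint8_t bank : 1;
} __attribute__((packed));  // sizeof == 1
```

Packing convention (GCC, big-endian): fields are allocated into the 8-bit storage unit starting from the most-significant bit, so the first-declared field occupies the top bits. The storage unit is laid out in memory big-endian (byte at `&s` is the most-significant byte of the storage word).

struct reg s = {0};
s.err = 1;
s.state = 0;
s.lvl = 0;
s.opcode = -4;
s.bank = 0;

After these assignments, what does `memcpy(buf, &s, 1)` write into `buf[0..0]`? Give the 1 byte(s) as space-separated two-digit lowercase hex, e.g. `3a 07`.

88

err:1 = 1 → 0x1 << 7 → word 0x80
state:1 = 0 → 0x0 << 6 → word 0x80
lvl:2 = 0 → 0x0 << 4 → word 0x80
opcode:3 = -4 → 0x4 << 1 → word 0x88
bank:1 = 0 → 0x0 << 0 → word 0x88
word = 0x88 → big-endian bytes:
  [0]=0x88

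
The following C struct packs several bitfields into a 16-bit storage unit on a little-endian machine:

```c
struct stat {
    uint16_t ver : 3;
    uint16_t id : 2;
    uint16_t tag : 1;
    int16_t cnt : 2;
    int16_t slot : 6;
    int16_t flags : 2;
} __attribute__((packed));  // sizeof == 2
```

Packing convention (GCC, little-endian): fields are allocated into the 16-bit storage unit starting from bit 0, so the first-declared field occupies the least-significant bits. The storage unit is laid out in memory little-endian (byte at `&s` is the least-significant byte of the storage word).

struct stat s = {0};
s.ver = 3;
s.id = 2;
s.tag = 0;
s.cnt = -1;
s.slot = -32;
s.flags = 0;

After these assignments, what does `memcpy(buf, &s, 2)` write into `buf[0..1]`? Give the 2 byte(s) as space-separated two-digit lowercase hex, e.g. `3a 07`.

d3 20

ver:3 = 3 → 0x3 << 0 → word 0x0003
id:2 = 2 → 0x2 << 3 → word 0x0013
tag:1 = 0 → 0x0 << 5 → word 0x0013
cnt:2 = -1 → 0x3 << 6 → word 0x00d3
slot:6 = -32 → 0x20 << 8 → word 0x20d3
flags:2 = 0 → 0x0 << 14 → word 0x20d3
word = 0x20d3 → little-endian bytes:
  [0]=0xd3  [1]=0x20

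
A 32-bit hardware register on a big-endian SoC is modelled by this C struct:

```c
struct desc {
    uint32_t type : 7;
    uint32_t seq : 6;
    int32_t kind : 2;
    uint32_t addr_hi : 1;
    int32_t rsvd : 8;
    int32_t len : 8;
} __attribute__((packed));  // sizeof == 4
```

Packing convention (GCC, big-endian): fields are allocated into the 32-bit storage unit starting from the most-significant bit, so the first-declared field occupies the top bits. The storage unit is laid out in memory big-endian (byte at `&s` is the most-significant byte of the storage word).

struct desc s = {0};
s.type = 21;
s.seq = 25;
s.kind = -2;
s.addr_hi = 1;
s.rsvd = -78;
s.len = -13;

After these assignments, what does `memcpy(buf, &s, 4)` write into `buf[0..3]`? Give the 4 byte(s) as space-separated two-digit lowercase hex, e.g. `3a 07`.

[25+:7] type=21 & 0x7f = 0x15; word=0x2a000000
[19+:6] seq=25 & 0x3f = 0x19; word=0x2ac80000
[17+:2] kind=-2 & 0x3 = 0x2; word=0x2acc0000
[16+:1] addr_hi=1 & 0x1 = 0x1; word=0x2acd0000
[8+:8] rsvd=-78 & 0xff = 0xb2; word=0x2acdb200
[0+:8] len=-13 & 0xff = 0xf3; word=0x2acdb2f3
word = 0x2acdb2f3 → big-endian bytes:
  [0]=0x2a  [1]=0xcd  [2]=0xb2  [3]=0xf3

2a cd b2 f3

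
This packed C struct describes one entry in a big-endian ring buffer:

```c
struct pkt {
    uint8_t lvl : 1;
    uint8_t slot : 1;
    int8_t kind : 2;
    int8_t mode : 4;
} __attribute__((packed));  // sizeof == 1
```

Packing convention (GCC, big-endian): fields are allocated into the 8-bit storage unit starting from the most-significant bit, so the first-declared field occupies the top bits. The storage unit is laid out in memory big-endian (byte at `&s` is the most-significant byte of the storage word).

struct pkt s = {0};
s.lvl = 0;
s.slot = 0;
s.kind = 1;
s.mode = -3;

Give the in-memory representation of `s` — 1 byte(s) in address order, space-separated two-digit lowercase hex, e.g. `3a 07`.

lvl:1 = 0 → 0x0 << 7 → word 0x00
slot:1 = 0 → 0x0 << 6 → word 0x00
kind:2 = 1 → 0x1 << 4 → word 0x10
mode:4 = -3 → 0xd << 0 → word 0x1d
word = 0x1d → big-endian bytes:
  [0]=0x1d

1d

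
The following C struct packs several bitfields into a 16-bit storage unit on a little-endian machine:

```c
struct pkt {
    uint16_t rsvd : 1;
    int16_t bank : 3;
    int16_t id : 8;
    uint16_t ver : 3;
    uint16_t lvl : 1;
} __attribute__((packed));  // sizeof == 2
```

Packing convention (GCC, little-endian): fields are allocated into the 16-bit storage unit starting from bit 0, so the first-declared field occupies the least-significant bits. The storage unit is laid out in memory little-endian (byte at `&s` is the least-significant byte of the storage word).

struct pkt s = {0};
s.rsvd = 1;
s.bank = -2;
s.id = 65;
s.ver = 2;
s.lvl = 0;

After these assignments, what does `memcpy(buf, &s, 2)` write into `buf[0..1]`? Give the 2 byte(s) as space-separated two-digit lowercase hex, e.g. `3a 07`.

rsvd:1 = 1 → 0x1 << 0 → word 0x0001
bank:3 = -2 → 0x6 << 1 → word 0x000d
id:8 = 65 → 0x41 << 4 → word 0x041d
ver:3 = 2 → 0x2 << 12 → word 0x241d
lvl:1 = 0 → 0x0 << 15 → word 0x241d
word = 0x241d → little-endian bytes:
  [0]=0x1d  [1]=0x24

1d 24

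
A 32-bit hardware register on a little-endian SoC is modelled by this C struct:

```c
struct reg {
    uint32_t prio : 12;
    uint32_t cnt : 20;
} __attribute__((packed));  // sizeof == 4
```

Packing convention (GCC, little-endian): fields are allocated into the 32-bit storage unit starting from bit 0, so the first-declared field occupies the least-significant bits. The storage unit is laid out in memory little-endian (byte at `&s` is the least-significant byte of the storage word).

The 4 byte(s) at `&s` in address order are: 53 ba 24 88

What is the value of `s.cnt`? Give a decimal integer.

557643

[0]=0x53 [1]=0xba [2]=0x24 [3]=0x88 (little-endian) → word 0x8824ba53
prio:12 @ bit 0 → (0x8824ba53>>0)&0xfff = 0xa53
cnt:20 @ bit 12 → (0x8824ba53>>12)&0xfffff = 0x8824b  ←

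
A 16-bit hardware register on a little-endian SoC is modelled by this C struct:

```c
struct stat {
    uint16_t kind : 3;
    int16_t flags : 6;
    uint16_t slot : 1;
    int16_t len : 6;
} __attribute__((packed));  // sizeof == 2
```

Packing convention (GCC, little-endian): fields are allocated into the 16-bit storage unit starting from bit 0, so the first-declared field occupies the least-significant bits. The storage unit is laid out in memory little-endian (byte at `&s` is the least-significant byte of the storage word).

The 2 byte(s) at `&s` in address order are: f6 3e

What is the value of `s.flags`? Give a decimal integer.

[0]=0xf6 [1]=0x3e (little-endian) → word 0x3ef6
kind:3 @ bit 0 → (0x3ef6>>0)&0x7 = 0x6
flags:6 @ bit 3 → (0x3ef6>>3)&0x3f = 0x1e  ←
slot:1 @ bit 9 → (0x3ef6>>9)&0x1 = 0x1
len:6 @ bit 10 → (0x3ef6>>10)&0x3f = 0xf
flags signed 6b, MSB=0: value = 30

30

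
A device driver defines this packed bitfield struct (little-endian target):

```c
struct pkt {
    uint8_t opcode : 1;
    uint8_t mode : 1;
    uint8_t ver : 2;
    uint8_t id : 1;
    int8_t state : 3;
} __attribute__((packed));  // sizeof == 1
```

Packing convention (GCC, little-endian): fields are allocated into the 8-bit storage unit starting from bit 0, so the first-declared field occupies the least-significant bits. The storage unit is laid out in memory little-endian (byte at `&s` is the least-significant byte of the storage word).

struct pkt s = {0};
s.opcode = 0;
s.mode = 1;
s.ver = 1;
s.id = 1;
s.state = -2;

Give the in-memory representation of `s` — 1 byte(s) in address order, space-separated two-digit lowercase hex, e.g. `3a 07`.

opcode:1 = 0 → 0x0 << 0 → word 0x00
mode:1 = 1 → 0x1 << 1 → word 0x02
ver:2 = 1 → 0x1 << 2 → word 0x06
id:1 = 1 → 0x1 << 4 → word 0x16
state:3 = -2 → 0x6 << 5 → word 0xd6
word = 0xd6 → little-endian bytes:
  [0]=0xd6

d6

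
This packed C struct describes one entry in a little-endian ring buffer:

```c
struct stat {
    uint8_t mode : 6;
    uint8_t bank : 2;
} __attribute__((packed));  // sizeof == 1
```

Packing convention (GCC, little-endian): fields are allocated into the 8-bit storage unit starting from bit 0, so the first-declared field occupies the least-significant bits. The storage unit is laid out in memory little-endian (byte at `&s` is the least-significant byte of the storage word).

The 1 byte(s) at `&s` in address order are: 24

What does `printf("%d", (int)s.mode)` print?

[0]=0x24 (little-endian) → word 0x24
mode:6 @ bit 0 → (0x24>>0)&0x3f = 0x24  ←
bank:2 @ bit 6 → (0x24>>6)&0x3 = 0x0

36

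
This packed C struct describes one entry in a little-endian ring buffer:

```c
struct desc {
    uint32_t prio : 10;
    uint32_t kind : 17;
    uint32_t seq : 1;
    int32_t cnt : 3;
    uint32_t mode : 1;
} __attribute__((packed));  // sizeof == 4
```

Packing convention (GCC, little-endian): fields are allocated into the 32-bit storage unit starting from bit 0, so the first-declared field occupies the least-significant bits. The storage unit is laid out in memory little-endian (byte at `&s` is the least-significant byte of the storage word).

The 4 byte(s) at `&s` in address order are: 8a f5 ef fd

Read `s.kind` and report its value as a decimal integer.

[0]=0x8a [1]=0xf5 [2]=0xef [3]=0xfd (little-endian) → word 0xfdeff58a
prio:10 @ bit 0 → (0xfdeff58a>>0)&0x3ff = 0x18a
kind:17 @ bit 10 → (0xfdeff58a>>10)&0x1ffff = 0x17bfd  ←
seq:1 @ bit 27 → (0xfdeff58a>>27)&0x1 = 0x1
cnt:3 @ bit 28 → (0xfdeff58a>>28)&0x7 = 0x7
mode:1 @ bit 31 → (0xfdeff58a>>31)&0x1 = 0x1

97277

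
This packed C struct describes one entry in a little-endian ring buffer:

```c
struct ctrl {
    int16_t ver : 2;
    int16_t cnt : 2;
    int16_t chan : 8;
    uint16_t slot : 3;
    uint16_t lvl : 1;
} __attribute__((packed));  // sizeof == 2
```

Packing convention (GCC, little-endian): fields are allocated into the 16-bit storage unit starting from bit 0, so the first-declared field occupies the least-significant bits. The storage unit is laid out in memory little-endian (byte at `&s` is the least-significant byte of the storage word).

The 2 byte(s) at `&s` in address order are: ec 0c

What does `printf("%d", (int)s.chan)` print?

-50

[0]=0xec [1]=0x0c (little-endian) → word 0x0cec
ver:2 @ bit 0 → (0x0cec>>0)&0x3 = 0x0
cnt:2 @ bit 2 → (0x0cec>>2)&0x3 = 0x3
chan:8 @ bit 4 → (0x0cec>>4)&0xff = 0xce  ←
slot:3 @ bit 12 → (0x0cec>>12)&0x7 = 0x0
lvl:1 @ bit 15 → (0x0cec>>15)&0x1 = 0x0
chan signed 8b, MSB=1: 206 - 256 = -50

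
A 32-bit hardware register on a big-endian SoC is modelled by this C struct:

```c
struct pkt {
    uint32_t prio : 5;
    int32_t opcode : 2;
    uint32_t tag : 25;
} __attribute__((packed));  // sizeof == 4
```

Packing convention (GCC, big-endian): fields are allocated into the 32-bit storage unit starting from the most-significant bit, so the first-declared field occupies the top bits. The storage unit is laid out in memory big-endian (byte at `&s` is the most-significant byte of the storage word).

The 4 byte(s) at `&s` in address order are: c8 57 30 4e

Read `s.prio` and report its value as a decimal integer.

[0]=0xc8 [1]=0x57 [2]=0x30 [3]=0x4e (big-endian) → word 0xc857304e
prio:5 @ bit 27 → (0xc857304e>>27)&0x1f = 0x19  ←
opcode:2 @ bit 25 → (0xc857304e>>25)&0x3 = 0x0
tag:25 @ bit 0 → (0xc857304e>>0)&0x1ffffff = 0x57304e

25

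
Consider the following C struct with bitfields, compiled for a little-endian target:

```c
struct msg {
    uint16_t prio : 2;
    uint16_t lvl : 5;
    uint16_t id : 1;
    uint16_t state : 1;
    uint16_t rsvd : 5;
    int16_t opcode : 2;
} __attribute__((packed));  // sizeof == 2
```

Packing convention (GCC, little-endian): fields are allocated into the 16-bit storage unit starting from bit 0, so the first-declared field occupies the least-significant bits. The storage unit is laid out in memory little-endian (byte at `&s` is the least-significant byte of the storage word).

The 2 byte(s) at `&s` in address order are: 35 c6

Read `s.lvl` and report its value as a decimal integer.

13

[0]=0x35 [1]=0xc6 (little-endian) → word 0xc635
prio:2 @ bit 0 → (0xc635>>0)&0x3 = 0x1
lvl:5 @ bit 2 → (0xc635>>2)&0x1f = 0xd  ←
id:1 @ bit 7 → (0xc635>>7)&0x1 = 0x0
state:1 @ bit 8 → (0xc635>>8)&0x1 = 0x0
rsvd:5 @ bit 9 → (0xc635>>9)&0x1f = 0x3
opcode:2 @ bit 14 → (0xc635>>14)&0x3 = 0x3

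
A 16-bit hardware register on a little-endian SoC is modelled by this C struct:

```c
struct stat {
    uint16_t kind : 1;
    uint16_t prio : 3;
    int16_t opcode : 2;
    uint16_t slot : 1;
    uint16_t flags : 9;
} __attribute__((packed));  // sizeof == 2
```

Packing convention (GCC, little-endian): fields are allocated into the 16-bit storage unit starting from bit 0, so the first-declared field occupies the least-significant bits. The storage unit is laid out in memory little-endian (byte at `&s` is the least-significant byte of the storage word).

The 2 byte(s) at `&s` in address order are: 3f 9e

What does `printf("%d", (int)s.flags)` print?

[0]=0x3f [1]=0x9e (little-endian) → word 0x9e3f
kind:1 @ bit 0 → (0x9e3f>>0)&0x1 = 0x1
prio:3 @ bit 1 → (0x9e3f>>1)&0x7 = 0x7
opcode:2 @ bit 4 → (0x9e3f>>4)&0x3 = 0x3
slot:1 @ bit 6 → (0x9e3f>>6)&0x1 = 0x0
flags:9 @ bit 7 → (0x9e3f>>7)&0x1ff = 0x13c  ←

316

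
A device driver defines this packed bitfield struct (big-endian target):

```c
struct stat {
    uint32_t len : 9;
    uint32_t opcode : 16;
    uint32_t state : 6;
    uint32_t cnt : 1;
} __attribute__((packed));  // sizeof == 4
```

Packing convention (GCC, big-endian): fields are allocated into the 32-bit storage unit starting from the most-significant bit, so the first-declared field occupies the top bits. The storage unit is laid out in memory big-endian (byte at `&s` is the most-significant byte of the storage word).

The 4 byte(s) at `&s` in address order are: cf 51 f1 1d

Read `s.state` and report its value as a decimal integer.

[0]=0xcf [1]=0x51 [2]=0xf1 [3]=0x1d (big-endian) → word 0xcf51f11d
len [23+:9] = (word>>23) & 0x1ff = 414
opcode [7+:16] = (word>>7) & 0xffff = 41954
state [1+:6] = (word>>1) & 0x3f = 14  ←
cnt [0+:1] = (word>>0) & 0x1 = 1

14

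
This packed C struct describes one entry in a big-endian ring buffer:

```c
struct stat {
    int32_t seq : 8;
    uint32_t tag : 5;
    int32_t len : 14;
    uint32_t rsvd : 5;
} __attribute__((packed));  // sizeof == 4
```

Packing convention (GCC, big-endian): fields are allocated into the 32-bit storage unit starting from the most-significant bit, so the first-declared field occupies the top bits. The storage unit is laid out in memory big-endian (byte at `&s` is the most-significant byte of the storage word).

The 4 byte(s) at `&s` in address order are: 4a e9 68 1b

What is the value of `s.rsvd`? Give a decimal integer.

27

[0]=0x4a [1]=0xe9 [2]=0x68 [3]=0x1b (big-endian) → word 0x4ae9681b
seq:8 @ bit 24 → (0x4ae9681b>>24)&0xff = 0x4a
tag:5 @ bit 19 → (0x4ae9681b>>19)&0x1f = 0x1d
len:14 @ bit 5 → (0x4ae9681b>>5)&0x3fff = 0xb40
rsvd:5 @ bit 0 → (0x4ae9681b>>0)&0x1f = 0x1b  ←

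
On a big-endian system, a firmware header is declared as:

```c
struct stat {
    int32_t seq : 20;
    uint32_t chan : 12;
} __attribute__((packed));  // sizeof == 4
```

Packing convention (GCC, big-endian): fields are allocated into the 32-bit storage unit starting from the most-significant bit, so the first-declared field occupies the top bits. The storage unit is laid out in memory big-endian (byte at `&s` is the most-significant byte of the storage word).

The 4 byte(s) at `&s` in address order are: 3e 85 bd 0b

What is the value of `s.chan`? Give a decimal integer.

3339

[0]=0x3e [1]=0x85 [2]=0xbd [3]=0x0b (big-endian) → word 0x3e85bd0b
seq [12+:20] = (word>>12) & 0xfffff = 256091
chan [0+:12] = (word>>0) & 0xfff = 3339  ←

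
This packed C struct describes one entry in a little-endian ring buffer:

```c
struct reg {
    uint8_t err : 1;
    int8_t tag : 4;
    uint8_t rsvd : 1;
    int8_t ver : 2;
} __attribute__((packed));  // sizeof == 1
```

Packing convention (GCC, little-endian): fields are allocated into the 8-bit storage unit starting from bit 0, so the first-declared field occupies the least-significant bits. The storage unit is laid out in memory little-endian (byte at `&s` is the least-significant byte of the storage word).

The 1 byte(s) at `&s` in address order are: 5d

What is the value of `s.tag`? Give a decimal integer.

[0]=0x5d (little-endian) → word 0x5d
err:1 @ bit 0 → (0x5d>>0)&0x1 = 0x1
tag:4 @ bit 1 → (0x5d>>1)&0xf = 0xe  ←
rsvd:1 @ bit 5 → (0x5d>>5)&0x1 = 0x0
ver:2 @ bit 6 → (0x5d>>6)&0x3 = 0x1
tag signed 4b, MSB=1: 14 - 16 = -2

-2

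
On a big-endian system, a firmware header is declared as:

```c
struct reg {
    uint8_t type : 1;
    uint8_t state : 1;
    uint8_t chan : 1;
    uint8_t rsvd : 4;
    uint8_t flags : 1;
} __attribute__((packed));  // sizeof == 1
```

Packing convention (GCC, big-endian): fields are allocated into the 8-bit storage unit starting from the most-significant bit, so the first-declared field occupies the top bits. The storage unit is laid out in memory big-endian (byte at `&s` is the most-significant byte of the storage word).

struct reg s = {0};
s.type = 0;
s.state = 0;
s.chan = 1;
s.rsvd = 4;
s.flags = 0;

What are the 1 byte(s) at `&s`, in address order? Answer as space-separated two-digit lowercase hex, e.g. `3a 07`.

type:1 = 0 → 0x0 << 7 → word 0x00
state:1 = 0 → 0x0 << 6 → word 0x00
chan:1 = 1 → 0x1 << 5 → word 0x20
rsvd:4 = 4 → 0x4 << 1 → word 0x28
flags:1 = 0 → 0x0 << 0 → word 0x28
word = 0x28 → big-endian bytes:
  [0]=0x28

28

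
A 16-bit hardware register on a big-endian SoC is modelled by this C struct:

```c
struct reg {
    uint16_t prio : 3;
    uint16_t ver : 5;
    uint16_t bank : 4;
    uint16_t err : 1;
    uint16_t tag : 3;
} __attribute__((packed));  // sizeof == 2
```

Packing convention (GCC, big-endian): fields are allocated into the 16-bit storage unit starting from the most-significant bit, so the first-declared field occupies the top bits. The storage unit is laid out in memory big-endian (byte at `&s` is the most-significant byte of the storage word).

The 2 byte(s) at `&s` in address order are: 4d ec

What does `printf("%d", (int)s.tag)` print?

4

[0]=0x4d [1]=0xec (big-endian) → word 0x4dec
prio [13+:3] = (word>>13) & 0x7 = 2
ver [8+:5] = (word>>8) & 0x1f = 13
bank [4+:4] = (word>>4) & 0xf = 14
err [3+:1] = (word>>3) & 0x1 = 1
tag [0+:3] = (word>>0) & 0x7 = 4  ←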